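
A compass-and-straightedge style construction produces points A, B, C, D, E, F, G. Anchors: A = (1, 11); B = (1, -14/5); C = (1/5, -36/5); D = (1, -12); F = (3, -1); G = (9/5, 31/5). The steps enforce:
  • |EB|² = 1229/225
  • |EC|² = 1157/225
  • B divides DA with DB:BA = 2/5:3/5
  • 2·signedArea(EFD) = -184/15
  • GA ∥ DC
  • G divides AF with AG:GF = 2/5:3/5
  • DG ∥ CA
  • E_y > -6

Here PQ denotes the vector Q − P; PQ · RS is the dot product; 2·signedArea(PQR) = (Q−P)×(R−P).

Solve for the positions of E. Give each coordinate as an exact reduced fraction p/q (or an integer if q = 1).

1. E_x = 17/15  [line 11·x + -2·y + -341/15 = 0 ∩ |EC|² = 1157/225]
2. E_y = -77/15  [line 11·x + -2·y + -341/15 = 0 ∩ |EC|² = 1157/225]
   → E = (17/15, -77/15)

E = (17/15, -77/15)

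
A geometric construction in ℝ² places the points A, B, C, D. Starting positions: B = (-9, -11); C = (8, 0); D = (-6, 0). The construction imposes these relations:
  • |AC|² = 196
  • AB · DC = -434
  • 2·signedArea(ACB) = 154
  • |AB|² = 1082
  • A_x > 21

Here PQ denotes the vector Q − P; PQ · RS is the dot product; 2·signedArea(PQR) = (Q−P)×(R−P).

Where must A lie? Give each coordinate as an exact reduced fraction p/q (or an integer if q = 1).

1. A_x = 22  [AB · DC = -434 ∩ 2·signedArea(ACB) = 154]
2. A_y = 0  [AB · DC = -434 ∩ 2·signedArea(ACB) = 154]
   → A = (22, 0)

A = (22, 0)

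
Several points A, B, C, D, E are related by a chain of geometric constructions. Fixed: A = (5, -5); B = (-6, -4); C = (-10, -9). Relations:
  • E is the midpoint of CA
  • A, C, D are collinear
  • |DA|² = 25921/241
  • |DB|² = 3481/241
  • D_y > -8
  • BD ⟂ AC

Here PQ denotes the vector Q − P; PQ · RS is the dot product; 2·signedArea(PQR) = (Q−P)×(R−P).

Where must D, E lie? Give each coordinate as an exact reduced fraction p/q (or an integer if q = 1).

D = (-1210/241, -1849/241)
E = (-5/2, -7)

1. D_x = -1210/241  [A, C, D are collinear ∩ BD ⟂ AC]
2. D_y = -1849/241  [A, C, D are collinear ∩ BD ⟂ AC]
   → D = (-1210/241, -1849/241)
3. E_x = -5/2  [E is the midpoint of CA]
4. E_y = -7  [E is the midpoint of CA]
   → E = (-5/2, -7)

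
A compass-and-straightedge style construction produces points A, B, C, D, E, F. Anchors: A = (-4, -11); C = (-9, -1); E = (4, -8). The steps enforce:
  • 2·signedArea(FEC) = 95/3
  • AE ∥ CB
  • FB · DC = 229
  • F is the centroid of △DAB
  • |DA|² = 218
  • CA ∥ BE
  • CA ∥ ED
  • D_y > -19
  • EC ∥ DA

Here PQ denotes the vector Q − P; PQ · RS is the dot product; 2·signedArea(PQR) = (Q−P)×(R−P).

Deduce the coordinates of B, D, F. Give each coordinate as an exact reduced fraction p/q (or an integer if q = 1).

B = (-1, 2)
D = (9, -18)
F = (4/3, -9)

1. B_x = -1  [CA ∥ BE ∩ AE ∥ CB]
2. B_y = 2  [CA ∥ BE ∩ AE ∥ CB]
   → B = (-1, 2)
3. D_x = 9  [EC ∥ DA ∩ CA ∥ ED]
4. D_y = -18  [EC ∥ DA ∩ CA ∥ ED]
   → D = (9, -18)
5. F_x = 4/3  [F is the centroid of △DAB]
6. F_y = -9  [F is the centroid of △DAB]
   → F = (4/3, -9)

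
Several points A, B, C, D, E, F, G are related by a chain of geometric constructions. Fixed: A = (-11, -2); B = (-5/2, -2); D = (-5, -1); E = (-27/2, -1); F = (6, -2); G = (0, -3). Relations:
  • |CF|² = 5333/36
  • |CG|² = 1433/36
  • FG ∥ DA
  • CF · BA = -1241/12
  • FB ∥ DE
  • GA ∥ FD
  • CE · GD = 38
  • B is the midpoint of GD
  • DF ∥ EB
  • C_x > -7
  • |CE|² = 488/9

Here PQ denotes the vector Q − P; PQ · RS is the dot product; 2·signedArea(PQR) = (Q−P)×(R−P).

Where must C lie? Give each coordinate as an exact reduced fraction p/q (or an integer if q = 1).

1. C_x = -37/6  [CE · GD = 38 ∩ CF · BA = -1241/12]
2. C_y = -5/3  [CE · GD = 38 ∩ CF · BA = -1241/12]
   → C = (-37/6, -5/3)

C = (-37/6, -5/3)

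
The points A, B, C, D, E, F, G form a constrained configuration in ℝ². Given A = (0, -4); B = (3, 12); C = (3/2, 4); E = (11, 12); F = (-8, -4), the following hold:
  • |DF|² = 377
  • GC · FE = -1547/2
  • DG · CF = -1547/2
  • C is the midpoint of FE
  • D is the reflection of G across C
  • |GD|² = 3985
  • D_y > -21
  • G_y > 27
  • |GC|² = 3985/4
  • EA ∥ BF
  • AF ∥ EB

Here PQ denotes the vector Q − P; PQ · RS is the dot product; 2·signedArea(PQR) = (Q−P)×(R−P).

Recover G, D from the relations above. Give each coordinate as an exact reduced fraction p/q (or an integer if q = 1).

D = (-19, -20)
G = (22, 28)

1. G_x = 22  [line -19·x + -16·y + 866 = 0 ∩ |GC|² = 3985/4]
2. G_y = 28  [line -19·x + -16·y + 866 = 0 ∩ |GC|² = 3985/4]
   → G = (22, 28)
3. D_x = -19  [D is the reflection of G across C]
4. D_y = -20  [D is the reflection of G across C]
   → D = (-19, -20)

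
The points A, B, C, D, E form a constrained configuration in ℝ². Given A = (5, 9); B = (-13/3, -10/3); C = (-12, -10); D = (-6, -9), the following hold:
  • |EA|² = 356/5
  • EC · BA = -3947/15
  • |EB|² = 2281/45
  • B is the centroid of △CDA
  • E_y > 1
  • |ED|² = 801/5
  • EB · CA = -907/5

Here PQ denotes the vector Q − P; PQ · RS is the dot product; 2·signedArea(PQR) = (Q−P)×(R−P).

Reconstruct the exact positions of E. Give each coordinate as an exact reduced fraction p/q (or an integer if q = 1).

1. E_x = 3/5  [EB · CA = -907/5 ∩ EC · BA = -3947/15]
2. E_y = 9/5  [EB · CA = -907/5 ∩ EC · BA = -3947/15]
   → E = (3/5, 9/5)

E = (3/5, 9/5)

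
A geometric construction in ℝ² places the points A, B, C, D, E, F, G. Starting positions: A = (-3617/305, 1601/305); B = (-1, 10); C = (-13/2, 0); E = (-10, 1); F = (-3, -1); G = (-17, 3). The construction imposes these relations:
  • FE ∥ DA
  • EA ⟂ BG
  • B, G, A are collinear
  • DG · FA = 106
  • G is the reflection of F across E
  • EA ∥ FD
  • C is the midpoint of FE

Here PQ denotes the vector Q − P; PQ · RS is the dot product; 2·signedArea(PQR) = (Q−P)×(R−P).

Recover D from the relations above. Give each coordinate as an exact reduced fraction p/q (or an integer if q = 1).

D = (-1482/305, 991/305)

1. D_x = -1482/305  [FE ∥ DA ∩ EA ∥ FD]
2. D_y = 991/305  [FE ∥ DA ∩ EA ∥ FD]
   → D = (-1482/305, 991/305)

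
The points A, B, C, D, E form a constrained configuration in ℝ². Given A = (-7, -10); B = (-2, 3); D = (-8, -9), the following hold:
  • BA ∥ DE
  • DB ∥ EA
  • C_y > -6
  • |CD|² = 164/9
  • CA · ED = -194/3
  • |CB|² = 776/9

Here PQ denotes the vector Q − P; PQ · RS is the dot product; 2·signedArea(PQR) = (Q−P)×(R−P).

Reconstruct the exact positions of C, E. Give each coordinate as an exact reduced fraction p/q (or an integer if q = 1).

1. E_x = -13  [DB ∥ EA ∩ BA ∥ DE]
2. E_y = -22  [DB ∥ EA ∩ BA ∥ DE]
   → E = (-13, -22)
3. C_x = -16/3  [line -5·x + -13·y + -301/3 = 0 ∩ |CB|² = 776/9]
4. C_y = -17/3  [line -5·x + -13·y + -301/3 = 0 ∩ |CB|² = 776/9]
   → C = (-16/3, -17/3)

C = (-16/3, -17/3)
E = (-13, -22)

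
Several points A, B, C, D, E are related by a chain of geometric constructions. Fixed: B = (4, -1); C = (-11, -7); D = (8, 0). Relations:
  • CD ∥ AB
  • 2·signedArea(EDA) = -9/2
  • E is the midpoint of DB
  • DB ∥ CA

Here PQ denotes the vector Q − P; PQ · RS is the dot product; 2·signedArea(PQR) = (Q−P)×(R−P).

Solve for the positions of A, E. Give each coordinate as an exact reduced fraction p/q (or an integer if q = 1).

A = (-15, -8)
E = (6, -1/2)

1. A_x = -15  [CD ∥ AB ∩ DB ∥ CA]
2. A_y = -8  [CD ∥ AB ∩ DB ∥ CA]
   → A = (-15, -8)
3. E_x = 6  [E is the midpoint of DB]
4. E_y = -1/2  [E is the midpoint of DB]
   → E = (6, -1/2)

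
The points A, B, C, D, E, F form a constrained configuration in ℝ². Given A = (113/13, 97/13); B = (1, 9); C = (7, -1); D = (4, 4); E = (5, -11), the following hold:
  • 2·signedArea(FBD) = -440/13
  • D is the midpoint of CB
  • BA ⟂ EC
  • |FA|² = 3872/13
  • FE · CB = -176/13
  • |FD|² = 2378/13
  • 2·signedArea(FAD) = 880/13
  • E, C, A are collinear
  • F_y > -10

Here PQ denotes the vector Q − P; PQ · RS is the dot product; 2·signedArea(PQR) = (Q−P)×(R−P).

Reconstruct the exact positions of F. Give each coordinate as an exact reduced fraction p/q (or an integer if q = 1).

1. F_x = 69/13  [2·signedArea(FAD) = 880/13 ∩ FE · CB = -176/13]
2. F_y = -123/13  [2·signedArea(FAD) = 880/13 ∩ FE · CB = -176/13]
   → F = (69/13, -123/13)

F = (69/13, -123/13)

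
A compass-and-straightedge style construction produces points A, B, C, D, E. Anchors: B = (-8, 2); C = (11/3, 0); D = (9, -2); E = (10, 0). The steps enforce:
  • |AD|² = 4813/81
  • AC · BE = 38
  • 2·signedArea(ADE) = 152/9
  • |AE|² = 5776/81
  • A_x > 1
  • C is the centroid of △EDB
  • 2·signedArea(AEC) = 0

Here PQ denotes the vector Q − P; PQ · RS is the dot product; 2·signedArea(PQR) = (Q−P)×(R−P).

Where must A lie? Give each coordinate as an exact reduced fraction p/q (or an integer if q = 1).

1. A_x = 14/9  [2·signedArea(AEC) = 0 ∩ AC · BE = 38]
2. A_y = 0  [2·signedArea(AEC) = 0 ∩ AC · BE = 38]
   → A = (14/9, 0)

A = (14/9, 0)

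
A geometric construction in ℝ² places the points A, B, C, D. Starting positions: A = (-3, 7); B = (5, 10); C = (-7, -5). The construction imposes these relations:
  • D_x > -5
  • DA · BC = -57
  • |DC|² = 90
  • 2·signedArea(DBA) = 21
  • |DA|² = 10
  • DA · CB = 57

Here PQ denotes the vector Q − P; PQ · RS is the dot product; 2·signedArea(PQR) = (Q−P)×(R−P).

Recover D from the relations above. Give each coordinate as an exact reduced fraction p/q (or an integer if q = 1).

D = (-4, 4)

1. D_x = -4  [DA · BC = -57 ∩ 2·signedArea(DBA) = 21]
2. D_y = 4  [DA · BC = -57 ∩ 2·signedArea(DBA) = 21]
   → D = (-4, 4)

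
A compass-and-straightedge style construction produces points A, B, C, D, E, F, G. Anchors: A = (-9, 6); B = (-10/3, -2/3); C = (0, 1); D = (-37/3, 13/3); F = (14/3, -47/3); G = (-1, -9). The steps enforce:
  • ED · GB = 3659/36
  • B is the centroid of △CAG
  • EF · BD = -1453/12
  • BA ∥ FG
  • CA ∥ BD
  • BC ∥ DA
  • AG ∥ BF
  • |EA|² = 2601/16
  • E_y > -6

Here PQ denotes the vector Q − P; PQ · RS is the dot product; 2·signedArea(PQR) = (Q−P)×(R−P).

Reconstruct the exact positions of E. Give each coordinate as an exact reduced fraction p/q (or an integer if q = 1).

E = (-3, -21/4)

1. E_x = -3  [EF · BD = -1453/12 ∩ ED · GB = 3659/36]
2. E_y = -21/4  [EF · BD = -1453/12 ∩ ED · GB = 3659/36]
   → E = (-3, -21/4)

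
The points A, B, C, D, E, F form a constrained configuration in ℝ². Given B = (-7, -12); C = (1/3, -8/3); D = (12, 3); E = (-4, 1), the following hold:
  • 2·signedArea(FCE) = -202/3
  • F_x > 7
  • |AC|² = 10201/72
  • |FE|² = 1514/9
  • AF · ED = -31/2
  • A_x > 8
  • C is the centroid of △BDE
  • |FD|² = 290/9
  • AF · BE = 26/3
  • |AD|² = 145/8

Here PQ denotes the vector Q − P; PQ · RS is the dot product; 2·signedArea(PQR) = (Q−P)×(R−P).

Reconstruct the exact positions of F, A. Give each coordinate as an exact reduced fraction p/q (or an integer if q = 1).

1. F_x = 23/3  [line -11/3·x + -13/3·y + 57 = 0 ∩ |FE|² = 1514/9]
2. F_y = 20/3  [line -11/3·x + -13/3·y + 57 = 0 ∩ |FE|² = 1514/9]
   → F = (23/3, 20/3)
3. A_x = 35/4  [AF · ED = -31/2 ∩ AF · BE = 26/3]
4. A_y = 23/4  [AF · ED = -31/2 ∩ AF · BE = 26/3]
   → A = (35/4, 23/4)

A = (35/4, 23/4)
F = (23/3, 20/3)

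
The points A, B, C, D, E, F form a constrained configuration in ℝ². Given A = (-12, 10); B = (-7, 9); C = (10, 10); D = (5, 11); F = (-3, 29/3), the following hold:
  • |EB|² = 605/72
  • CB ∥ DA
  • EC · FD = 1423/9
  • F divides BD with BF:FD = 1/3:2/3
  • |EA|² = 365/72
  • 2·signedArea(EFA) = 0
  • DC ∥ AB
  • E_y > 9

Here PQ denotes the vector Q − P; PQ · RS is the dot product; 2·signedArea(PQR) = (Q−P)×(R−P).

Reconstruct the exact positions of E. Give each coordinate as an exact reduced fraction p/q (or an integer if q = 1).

1. E_x = -39/4  [2·signedArea(EFA) = 0 ∩ EC · FD = 1423/9]
2. E_y = 119/12  [2·signedArea(EFA) = 0 ∩ EC · FD = 1423/9]
   → E = (-39/4, 119/12)

E = (-39/4, 119/12)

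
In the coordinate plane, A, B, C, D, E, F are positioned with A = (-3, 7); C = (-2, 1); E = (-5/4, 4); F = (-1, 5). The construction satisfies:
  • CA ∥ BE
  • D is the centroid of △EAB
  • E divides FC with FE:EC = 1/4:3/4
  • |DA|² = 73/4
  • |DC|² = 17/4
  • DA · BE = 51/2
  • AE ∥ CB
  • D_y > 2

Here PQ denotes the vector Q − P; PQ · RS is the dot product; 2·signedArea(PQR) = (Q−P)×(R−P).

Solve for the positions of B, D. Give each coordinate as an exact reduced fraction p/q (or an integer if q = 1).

1. B_x = -1/4  [CA ∥ BE ∩ AE ∥ CB]
2. B_y = -2  [CA ∥ BE ∩ AE ∥ CB]
   → B = (-1/4, -2)
3. D_x = -3/2  [D is the centroid of △EAB]
4. D_y = 3  [D is the centroid of △EAB]
   → D = (-3/2, 3)

B = (-1/4, -2)
D = (-3/2, 3)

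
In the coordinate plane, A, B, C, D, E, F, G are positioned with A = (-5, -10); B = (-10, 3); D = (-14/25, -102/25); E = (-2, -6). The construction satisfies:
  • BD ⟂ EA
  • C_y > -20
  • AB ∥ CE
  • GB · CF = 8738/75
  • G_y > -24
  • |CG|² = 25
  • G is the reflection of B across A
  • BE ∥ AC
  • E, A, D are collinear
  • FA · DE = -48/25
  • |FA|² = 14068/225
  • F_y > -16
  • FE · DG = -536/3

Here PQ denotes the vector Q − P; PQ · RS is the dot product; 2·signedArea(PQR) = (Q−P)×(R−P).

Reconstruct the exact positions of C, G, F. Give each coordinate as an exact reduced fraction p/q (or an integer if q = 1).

C = (3, -19)
F = (61/75, -384/25)
G = (0, -23)

1. C_x = 3  [AB ∥ CE ∩ BE ∥ AC]
2. C_y = -19  [AB ∥ CE ∩ BE ∥ AC]
   → C = (3, -19)
3. G_x = 0  [G is the reflection of B across A]
4. G_y = -23  [G is the reflection of B across A]
   → G = (0, -23)
5. F_x = 61/75  [FA · DE = -48/25 ∩ FE · DG = -536/3]
6. F_y = -384/25  [FA · DE = -48/25 ∩ FE · DG = -536/3]
   → F = (61/75, -384/25)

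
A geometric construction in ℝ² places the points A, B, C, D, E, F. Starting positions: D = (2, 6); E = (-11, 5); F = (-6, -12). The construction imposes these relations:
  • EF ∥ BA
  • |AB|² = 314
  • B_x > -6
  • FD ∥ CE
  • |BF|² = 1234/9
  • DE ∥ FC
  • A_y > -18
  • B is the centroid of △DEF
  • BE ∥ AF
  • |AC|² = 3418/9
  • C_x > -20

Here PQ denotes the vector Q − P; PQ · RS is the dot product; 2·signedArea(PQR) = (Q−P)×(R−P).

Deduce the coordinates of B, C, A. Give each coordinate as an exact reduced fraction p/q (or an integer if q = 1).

1. B_x = -5  [B is the centroid of △DEF]
2. B_y = -1/3  [B is the centroid of △DEF]
   → B = (-5, -1/3)
3. C_x = -19  [FD ∥ CE ∩ DE ∥ FC]
4. C_y = -13  [FD ∥ CE ∩ DE ∥ FC]
   → C = (-19, -13)
5. A_x = 0  [BE ∥ AF ∩ EF ∥ BA]
6. A_y = -52/3  [BE ∥ AF ∩ EF ∥ BA]
   → A = (0, -52/3)

A = (0, -52/3)
B = (-5, -1/3)
C = (-19, -13)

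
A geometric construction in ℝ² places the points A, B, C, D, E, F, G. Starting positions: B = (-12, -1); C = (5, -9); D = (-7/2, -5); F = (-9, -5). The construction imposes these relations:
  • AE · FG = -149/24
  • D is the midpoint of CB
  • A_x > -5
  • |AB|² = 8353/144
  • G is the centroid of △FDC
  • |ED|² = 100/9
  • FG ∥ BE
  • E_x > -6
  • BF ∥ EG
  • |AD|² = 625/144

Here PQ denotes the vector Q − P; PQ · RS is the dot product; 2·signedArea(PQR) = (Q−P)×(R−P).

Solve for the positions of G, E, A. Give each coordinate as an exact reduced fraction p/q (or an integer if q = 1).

A = (-19/4, -10/3)
E = (-11/2, -7/3)
G = (-5/2, -19/3)

1. G_x = -5/2  [G is the centroid of △FDC]
2. G_y = -19/3  [G is the centroid of △FDC]
   → G = (-5/2, -19/3)
3. E_x = -11/2  [BF ∥ EG ∩ FG ∥ BE]
4. E_y = -7/3  [BF ∥ EG ∩ FG ∥ BE]
   → E = (-11/2, -7/3)
5. A_x = -19/4  [line -13/2·x + 4/3·y + -1903/72 = 0 ∩ |AD|² = 625/144]
6. A_y = -10/3  [line -13/2·x + 4/3·y + -1903/72 = 0 ∩ |AD|² = 625/144]
   → A = (-19/4, -10/3)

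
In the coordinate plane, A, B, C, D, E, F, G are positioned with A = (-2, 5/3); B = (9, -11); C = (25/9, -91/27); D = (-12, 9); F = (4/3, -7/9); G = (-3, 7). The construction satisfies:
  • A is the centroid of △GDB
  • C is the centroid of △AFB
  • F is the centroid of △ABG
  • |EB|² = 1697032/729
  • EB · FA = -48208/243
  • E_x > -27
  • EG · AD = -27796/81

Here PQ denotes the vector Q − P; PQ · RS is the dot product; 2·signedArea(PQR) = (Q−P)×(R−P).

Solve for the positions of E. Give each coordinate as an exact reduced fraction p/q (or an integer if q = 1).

1. E_x = -241/9  [line 10·x + -22/3·y + 34384/81 = 0 ∩ |EB|² = 1697032/729]
2. E_y = 577/27  [line 10·x + -22/3·y + 34384/81 = 0 ∩ |EB|² = 1697032/729]
   → E = (-241/9, 577/27)

E = (-241/9, 577/27)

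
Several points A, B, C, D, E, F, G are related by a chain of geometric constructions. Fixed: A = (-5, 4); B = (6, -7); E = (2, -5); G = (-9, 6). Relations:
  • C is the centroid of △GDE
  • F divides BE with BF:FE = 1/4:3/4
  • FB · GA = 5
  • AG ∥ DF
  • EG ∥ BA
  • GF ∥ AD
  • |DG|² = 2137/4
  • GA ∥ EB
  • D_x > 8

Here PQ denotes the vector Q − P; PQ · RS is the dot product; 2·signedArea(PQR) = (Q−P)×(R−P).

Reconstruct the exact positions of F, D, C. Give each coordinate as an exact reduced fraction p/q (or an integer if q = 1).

C = (2/3, -5/2)
D = (9, -17/2)
F = (5, -13/2)

1. F_x = 5  [F divides BE with BF:FE = 1/4:3/4]
2. F_y = -13/2  [F divides BE with BF:FE = 1/4:3/4]
   → F = (5, -13/2)
3. D_x = 9  [AG ∥ DF ∩ GF ∥ AD]
4. D_y = -17/2  [AG ∥ DF ∩ GF ∥ AD]
   → D = (9, -17/2)
5. C_x = 2/3  [C is the centroid of △GDE]
6. C_y = -5/2  [C is the centroid of △GDE]
   → C = (2/3, -5/2)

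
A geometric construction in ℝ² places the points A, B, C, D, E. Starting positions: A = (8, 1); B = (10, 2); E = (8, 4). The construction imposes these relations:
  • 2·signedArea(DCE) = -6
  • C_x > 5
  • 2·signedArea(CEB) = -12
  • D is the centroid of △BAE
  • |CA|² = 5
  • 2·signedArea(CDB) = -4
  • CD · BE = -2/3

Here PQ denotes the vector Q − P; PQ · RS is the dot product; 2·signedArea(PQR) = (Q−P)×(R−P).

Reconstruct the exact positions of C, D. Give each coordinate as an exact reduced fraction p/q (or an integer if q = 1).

1. D_x = 26/3  [D is the centroid of △BAE]
2. D_y = 7/3  [D is the centroid of △BAE]
   → D = (26/3, 7/3)
3. C_x = 6  [2·signedArea(CEB) = -12 ∩ CD · BE = -2/3]
4. C_y = 0  [2·signedArea(CEB) = -12 ∩ CD · BE = -2/3]
   → C = (6, 0)

C = (6, 0)
D = (26/3, 7/3)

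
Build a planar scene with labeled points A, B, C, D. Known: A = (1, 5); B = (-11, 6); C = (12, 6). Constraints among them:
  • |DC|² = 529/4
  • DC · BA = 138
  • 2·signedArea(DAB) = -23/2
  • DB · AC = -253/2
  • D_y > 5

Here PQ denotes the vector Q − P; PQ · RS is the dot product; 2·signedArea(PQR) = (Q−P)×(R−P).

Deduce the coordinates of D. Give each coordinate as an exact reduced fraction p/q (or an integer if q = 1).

1. D_x = 1/2  [2·signedArea(DAB) = -23/2 ∩ DB · AC = -253/2]
2. D_y = 6  [2·signedArea(DAB) = -23/2 ∩ DB · AC = -253/2]
   → D = (1/2, 6)

D = (1/2, 6)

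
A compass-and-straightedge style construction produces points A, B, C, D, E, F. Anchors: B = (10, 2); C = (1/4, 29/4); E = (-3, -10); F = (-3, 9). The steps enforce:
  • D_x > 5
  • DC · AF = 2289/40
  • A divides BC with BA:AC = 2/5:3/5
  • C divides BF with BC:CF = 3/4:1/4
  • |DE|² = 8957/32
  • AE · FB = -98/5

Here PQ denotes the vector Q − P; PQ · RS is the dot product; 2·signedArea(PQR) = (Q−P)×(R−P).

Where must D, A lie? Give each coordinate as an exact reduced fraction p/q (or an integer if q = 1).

1. A_x = 61/10  [A divides BC with BA:AC = 2/5:3/5]
2. A_y = 41/10  [A divides BC with BA:AC = 2/5:3/5]
   → A = (61/10, 41/10)
3. D_x = 41/8  [line 91/10·x + -49/10·y + -959/40 = 0 ∩ |DE|² = 8957/32]
4. D_y = 37/8  [line 91/10·x + -49/10·y + -959/40 = 0 ∩ |DE|² = 8957/32]
   → D = (41/8, 37/8)

A = (61/10, 41/10)
D = (41/8, 37/8)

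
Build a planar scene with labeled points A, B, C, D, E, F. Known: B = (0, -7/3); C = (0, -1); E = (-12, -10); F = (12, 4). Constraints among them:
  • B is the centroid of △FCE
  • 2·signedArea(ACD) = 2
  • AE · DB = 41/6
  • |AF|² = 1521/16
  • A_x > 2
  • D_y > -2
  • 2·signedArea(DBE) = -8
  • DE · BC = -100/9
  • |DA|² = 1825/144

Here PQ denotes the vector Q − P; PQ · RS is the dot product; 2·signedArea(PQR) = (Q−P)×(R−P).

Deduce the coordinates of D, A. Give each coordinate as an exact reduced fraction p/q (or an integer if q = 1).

A = (3, 1/4)
D = (0, -5/3)

1. D_x = 0  [DE · BC = -100/9 ∩ 2·signedArea(DBE) = -8]
2. D_y = -5/3  [DE · BC = -100/9 ∩ 2·signedArea(DBE) = -8]
   → D = (0, -5/3)
3. A_x = 3  [2·signedArea(ACD) = 2 ∩ AE · DB = 41/6]
4. A_y = 1/4  [2·signedArea(ACD) = 2 ∩ AE · DB = 41/6]
   → A = (3, 1/4)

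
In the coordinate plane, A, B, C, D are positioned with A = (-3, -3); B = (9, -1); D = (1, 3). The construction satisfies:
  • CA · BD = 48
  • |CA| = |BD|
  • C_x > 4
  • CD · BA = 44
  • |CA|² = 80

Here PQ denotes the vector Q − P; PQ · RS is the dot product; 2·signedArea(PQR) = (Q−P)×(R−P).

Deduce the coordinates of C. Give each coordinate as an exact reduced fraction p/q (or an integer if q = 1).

1. C_x = 5  [CA · BD = 48 ∩ CD · BA = 44]
2. C_y = 1  [CA · BD = 48 ∩ CD · BA = 44]
   → C = (5, 1)

C = (5, 1)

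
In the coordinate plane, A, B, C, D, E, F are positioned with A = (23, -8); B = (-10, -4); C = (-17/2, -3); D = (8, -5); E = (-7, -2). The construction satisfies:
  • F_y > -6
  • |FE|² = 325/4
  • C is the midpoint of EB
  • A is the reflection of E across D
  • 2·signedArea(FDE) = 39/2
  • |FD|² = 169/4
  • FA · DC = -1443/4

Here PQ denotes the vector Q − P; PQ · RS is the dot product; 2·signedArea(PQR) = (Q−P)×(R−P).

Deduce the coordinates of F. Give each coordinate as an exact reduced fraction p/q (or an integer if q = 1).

F = (3/2, -5)

1. F_x = 3/2  [2·signedArea(FDE) = 39/2 ∩ FA · DC = -1443/4]
2. F_y = -5  [2·signedArea(FDE) = 39/2 ∩ FA · DC = -1443/4]
   → F = (3/2, -5)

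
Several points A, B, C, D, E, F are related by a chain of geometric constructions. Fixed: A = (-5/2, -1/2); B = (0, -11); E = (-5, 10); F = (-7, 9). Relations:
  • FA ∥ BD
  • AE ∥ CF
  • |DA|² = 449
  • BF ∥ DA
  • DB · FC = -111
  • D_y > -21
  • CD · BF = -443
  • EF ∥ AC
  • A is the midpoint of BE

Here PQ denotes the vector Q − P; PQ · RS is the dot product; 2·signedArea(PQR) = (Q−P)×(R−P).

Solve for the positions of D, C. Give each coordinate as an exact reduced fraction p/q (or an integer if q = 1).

C = (-9/2, -3/2)
D = (9/2, -41/2)

1. D_x = 9/2  [BF ∥ DA ∩ FA ∥ BD]
2. D_y = -41/2  [BF ∥ DA ∩ FA ∥ BD]
   → D = (9/2, -41/2)
3. C_x = -9/2  [AE ∥ CF ∩ EF ∥ AC]
4. C_y = -3/2  [AE ∥ CF ∩ EF ∥ AC]
   → C = (-9/2, -3/2)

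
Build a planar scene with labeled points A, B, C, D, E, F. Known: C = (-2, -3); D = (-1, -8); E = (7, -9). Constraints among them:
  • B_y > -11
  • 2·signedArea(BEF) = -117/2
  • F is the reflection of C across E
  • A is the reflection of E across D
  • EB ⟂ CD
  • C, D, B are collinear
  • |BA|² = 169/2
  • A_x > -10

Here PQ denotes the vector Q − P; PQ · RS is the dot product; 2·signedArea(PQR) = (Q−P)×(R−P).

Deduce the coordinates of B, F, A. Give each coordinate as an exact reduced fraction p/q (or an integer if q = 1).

A = (-9, -7)
B = (-1/2, -21/2)
F = (16, -15)

1. B_x = -1/2  [C, D, B are collinear ∩ EB ⟂ CD]
2. B_y = -21/2  [C, D, B are collinear ∩ EB ⟂ CD]
   → B = (-1/2, -21/2)
3. F_x = 16  [F is the reflection of C across E]
4. F_y = -15  [F is the reflection of C across E]
   → F = (16, -15)
5. A_x = -9  [A is the reflection of E across D]
6. A_y = -7  [A is the reflection of E across D]
   → A = (-9, -7)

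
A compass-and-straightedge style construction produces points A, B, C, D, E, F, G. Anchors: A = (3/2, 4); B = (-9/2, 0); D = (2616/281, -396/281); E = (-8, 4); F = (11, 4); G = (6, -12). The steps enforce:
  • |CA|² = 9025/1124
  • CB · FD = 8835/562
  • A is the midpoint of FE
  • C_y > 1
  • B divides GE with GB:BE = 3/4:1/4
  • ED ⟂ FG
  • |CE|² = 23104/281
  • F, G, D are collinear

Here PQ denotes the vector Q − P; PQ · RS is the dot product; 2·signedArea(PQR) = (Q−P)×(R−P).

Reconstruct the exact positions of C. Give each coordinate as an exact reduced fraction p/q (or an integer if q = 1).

C = (184/281, 364/281)

1. C_x = 184/281  [line 475/281·x + 1520/281·y + -2280/281 = 0 ∩ |CA|² = 9025/1124]
2. C_y = 364/281  [line 475/281·x + 1520/281·y + -2280/281 = 0 ∩ |CA|² = 9025/1124]
   → C = (184/281, 364/281)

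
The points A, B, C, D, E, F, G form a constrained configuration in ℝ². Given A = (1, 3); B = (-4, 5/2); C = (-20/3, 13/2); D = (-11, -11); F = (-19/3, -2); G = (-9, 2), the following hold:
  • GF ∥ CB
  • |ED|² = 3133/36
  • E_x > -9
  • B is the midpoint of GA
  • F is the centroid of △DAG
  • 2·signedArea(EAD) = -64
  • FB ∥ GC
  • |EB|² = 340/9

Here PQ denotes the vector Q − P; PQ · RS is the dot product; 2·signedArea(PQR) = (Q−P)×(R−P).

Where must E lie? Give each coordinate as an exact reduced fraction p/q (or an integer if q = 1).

1. E_x = -8  [line 14·x + -12·y + 86 = 0 ∩ |ED|² = 3133/36]
2. E_y = -13/6  [line 14·x + -12·y + 86 = 0 ∩ |ED|² = 3133/36]
   → E = (-8, -13/6)

E = (-8, -13/6)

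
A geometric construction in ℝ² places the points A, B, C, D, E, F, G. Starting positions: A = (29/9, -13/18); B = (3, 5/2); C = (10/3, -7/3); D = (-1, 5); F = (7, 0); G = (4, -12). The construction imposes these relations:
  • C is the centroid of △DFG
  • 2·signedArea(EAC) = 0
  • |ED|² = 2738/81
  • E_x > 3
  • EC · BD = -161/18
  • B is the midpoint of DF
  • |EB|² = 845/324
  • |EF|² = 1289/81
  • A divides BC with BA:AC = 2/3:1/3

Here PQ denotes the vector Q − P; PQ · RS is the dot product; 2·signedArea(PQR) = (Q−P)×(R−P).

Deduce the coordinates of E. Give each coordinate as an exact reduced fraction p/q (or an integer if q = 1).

1. E_x = 28/9  [2·signedArea(EAC) = 0 ∩ EC · BD = -161/18]
2. E_y = 8/9  [2·signedArea(EAC) = 0 ∩ EC · BD = -161/18]
   → E = (28/9, 8/9)

E = (28/9, 8/9)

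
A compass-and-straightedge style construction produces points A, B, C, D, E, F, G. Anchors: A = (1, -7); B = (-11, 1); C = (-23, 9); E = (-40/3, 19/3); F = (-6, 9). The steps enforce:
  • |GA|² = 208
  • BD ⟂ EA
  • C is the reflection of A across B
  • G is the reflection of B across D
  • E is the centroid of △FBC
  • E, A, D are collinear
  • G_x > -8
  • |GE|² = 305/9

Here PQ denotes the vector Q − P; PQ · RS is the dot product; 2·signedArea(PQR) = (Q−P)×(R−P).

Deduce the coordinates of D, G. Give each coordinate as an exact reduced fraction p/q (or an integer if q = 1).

1. D_x = -32499/3449  [E, A, D are collinear ∩ BD ⟂ EA]
2. D_y = 9297/3449  [E, A, D are collinear ∩ BD ⟂ EA]
   → D = (-32499/3449, 9297/3449)
3. G_x = -27059/3449  [G is the reflection of B across D]
4. G_y = 15145/3449  [G is the reflection of B across D]
   → G = (-27059/3449, 15145/3449)

D = (-32499/3449, 9297/3449)
G = (-27059/3449, 15145/3449)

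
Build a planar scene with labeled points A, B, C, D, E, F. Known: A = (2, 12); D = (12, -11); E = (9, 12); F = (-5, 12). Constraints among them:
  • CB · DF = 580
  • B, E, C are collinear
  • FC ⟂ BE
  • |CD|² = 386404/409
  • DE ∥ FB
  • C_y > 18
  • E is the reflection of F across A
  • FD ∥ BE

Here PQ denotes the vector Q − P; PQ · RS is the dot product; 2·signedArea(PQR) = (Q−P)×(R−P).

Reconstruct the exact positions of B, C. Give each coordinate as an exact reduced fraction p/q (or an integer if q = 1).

1. B_x = -8  [FD ∥ BE ∩ DE ∥ FB]
2. B_y = 35  [FD ∥ BE ∩ DE ∥ FB]
   → B = (-8, 35)
3. C_x = 1658/409  [B, E, C are collinear ∩ FC ⟂ BE]
4. C_y = 7645/409  [B, E, C are collinear ∩ FC ⟂ BE]
   → C = (1658/409, 7645/409)

B = (-8, 35)
C = (1658/409, 7645/409)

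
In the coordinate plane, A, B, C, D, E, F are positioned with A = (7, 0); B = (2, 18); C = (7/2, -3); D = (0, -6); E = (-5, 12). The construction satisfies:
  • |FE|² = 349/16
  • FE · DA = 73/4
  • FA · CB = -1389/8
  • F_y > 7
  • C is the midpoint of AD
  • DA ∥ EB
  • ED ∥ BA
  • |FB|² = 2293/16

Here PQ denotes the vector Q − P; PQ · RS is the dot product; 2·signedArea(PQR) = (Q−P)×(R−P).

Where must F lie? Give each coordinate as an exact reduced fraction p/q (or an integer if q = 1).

F = (-15/4, 15/2)

1. F_x = -15/4  [FA · CB = -1389/8 ∩ FE · DA = 73/4]
2. F_y = 15/2  [FA · CB = -1389/8 ∩ FE · DA = 73/4]
   → F = (-15/4, 15/2)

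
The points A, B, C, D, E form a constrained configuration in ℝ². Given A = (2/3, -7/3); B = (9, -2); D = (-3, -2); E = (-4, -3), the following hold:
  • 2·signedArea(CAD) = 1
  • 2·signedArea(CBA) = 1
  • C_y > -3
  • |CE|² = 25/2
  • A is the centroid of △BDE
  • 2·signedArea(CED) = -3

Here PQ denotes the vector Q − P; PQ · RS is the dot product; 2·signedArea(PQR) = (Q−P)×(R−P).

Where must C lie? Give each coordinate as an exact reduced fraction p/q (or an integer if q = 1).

1. C_x = -1/2  [2·signedArea(CBA) = 1 ∩ 2·signedArea(CAD) = 1]
2. C_y = -5/2  [2·signedArea(CBA) = 1 ∩ 2·signedArea(CAD) = 1]
   → C = (-1/2, -5/2)

C = (-1/2, -5/2)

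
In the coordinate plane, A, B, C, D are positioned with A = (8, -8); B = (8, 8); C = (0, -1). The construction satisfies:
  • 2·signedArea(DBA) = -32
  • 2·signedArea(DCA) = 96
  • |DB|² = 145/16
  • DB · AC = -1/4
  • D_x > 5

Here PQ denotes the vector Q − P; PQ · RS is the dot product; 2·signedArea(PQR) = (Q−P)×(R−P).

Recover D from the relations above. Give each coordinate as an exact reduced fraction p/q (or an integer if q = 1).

D = (6, 23/4)

1. D_x = 6  [DB · AC = -1/4 ∩ 2·signedArea(DBA) = -32]
2. D_y = 23/4  [DB · AC = -1/4 ∩ 2·signedArea(DBA) = -32]
   → D = (6, 23/4)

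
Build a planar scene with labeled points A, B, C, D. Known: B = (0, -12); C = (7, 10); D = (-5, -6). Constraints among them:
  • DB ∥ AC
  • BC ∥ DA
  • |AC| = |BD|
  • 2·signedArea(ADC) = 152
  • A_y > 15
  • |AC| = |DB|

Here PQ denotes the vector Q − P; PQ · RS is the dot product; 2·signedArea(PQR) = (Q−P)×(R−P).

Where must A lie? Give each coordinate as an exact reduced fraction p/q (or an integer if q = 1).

1. A_x = 2  [DB ∥ AC ∩ BC ∥ DA]
2. A_y = 16  [DB ∥ AC ∩ BC ∥ DA]
   → A = (2, 16)

A = (2, 16)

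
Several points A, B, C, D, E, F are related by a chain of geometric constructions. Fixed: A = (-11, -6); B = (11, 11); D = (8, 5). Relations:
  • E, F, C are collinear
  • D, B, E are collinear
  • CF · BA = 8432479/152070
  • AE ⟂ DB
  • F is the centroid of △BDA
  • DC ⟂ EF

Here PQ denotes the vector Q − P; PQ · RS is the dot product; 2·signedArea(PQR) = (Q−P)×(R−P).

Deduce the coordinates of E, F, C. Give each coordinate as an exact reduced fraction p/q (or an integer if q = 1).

C = (160873/50690, 301051/50690)
E = (-1/5, -57/5)
F = (8/3, 10/3)

1. E_x = -1/5  [D, B, E are collinear ∩ AE ⟂ DB]
2. E_y = -57/5  [D, B, E are collinear ∩ AE ⟂ DB]
   → E = (-1/5, -57/5)
3. F_x = 8/3  [F is the centroid of △BDA]
4. F_y = 10/3  [F is the centroid of △BDA]
   → F = (8/3, 10/3)
5. C_x = 160873/50690  [E, F, C are collinear ∩ DC ⟂ EF]
6. C_y = 301051/50690  [E, F, C are collinear ∩ DC ⟂ EF]
   → C = (160873/50690, 301051/50690)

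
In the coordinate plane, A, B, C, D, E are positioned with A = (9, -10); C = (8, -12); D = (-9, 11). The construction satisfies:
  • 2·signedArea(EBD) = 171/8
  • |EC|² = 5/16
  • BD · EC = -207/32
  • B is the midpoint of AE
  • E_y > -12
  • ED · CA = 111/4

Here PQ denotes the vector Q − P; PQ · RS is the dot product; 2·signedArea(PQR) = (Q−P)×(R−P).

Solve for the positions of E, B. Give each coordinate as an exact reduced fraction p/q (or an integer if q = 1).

1. E_x = 33/4  [line -1·x + -2·y + -59/4 = 0 ∩ |EC|² = 5/16]
2. E_y = -23/2  [line -1·x + -2·y + -59/4 = 0 ∩ |EC|² = 5/16]
   → E = (33/4, -23/2)
3. B_x = 69/8  [2·signedArea(EBD) = 171/8 ∩ B is the midpoint of AE]
4. B_y = -43/4  [2·signedArea(EBD) = 171/8 ∩ B is the midpoint of AE]
   → B = (69/8, -43/4)

B = (69/8, -43/4)
E = (33/4, -23/2)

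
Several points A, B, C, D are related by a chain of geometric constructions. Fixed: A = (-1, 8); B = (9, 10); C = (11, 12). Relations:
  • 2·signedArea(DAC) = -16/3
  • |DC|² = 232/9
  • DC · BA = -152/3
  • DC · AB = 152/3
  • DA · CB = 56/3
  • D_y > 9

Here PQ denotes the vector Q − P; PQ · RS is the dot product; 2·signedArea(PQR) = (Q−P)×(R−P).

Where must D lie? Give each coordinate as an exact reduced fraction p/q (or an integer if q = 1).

1. D_x = 19/3  [DA · CB = 56/3 ∩ DC · AB = 152/3]
2. D_y = 10  [DA · CB = 56/3 ∩ DC · AB = 152/3]
   → D = (19/3, 10)

D = (19/3, 10)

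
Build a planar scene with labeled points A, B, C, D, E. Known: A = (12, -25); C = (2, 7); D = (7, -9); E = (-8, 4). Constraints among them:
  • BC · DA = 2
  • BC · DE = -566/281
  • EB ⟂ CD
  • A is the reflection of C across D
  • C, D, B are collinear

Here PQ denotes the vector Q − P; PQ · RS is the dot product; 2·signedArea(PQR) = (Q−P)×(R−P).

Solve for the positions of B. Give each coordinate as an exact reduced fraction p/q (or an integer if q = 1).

1. B_x = 552/281  [C, D, B are collinear ∩ EB ⟂ CD]
2. B_y = 1999/281  [C, D, B are collinear ∩ EB ⟂ CD]
   → B = (552/281, 1999/281)

B = (552/281, 1999/281)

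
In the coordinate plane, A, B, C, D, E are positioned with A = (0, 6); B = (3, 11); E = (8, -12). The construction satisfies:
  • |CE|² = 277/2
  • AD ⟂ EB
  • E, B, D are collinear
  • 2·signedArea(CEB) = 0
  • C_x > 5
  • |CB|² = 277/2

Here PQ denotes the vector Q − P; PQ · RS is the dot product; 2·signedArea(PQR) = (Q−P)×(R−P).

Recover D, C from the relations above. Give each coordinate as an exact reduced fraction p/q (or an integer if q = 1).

C = (11/2, -1/2)
D = (1081/277, 1897/277)

1. D_x = 1081/277  [E, B, D are collinear ∩ AD ⟂ EB]
2. D_y = 1897/277  [E, B, D are collinear ∩ AD ⟂ EB]
   → D = (1081/277, 1897/277)
3. C_x = 11/2  [line -23·x + -5·y + 124 = 0 ∩ |CB|² = 277/2]
4. C_y = -1/2  [line -23·x + -5·y + 124 = 0 ∩ |CB|² = 277/2]
   → C = (11/2, -1/2)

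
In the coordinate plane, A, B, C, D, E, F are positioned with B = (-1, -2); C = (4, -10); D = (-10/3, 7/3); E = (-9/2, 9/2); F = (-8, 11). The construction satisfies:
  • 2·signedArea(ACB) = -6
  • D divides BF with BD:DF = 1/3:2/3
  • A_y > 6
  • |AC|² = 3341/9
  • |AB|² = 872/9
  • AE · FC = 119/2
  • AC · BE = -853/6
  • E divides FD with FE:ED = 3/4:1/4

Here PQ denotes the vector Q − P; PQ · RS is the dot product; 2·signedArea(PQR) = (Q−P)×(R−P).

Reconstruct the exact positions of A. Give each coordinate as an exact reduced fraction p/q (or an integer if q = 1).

1. A_x = -17/3  [AC · BE = -853/6 ∩ 2·signedArea(ACB) = -6]
2. A_y = 20/3  [AC · BE = -853/6 ∩ 2·signedArea(ACB) = -6]
   → A = (-17/3, 20/3)

A = (-17/3, 20/3)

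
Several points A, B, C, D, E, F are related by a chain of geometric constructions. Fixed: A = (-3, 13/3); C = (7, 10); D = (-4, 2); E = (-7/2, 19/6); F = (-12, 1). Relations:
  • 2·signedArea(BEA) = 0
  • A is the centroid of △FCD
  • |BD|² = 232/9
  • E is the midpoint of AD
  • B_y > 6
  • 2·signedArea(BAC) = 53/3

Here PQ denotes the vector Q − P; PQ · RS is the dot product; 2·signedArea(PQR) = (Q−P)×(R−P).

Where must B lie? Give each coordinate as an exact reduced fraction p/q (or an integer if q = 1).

1. B_x = -2  [2·signedArea(BEA) = 0 ∩ 2·signedArea(BAC) = 53/3]
2. B_y = 20/3  [2·signedArea(BEA) = 0 ∩ 2·signedArea(BAC) = 53/3]
   → B = (-2, 20/3)

B = (-2, 20/3)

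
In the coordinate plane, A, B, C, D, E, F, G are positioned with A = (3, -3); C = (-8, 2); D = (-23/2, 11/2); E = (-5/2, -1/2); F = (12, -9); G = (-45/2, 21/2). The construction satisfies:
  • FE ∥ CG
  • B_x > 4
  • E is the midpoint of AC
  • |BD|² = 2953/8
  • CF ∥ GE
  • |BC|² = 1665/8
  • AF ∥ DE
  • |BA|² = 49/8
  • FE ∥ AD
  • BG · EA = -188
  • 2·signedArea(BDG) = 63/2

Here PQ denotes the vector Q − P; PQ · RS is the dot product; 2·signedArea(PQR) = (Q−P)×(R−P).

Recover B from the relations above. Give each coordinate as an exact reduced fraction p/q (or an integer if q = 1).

1. B_x = 19/4  [BG · EA = -188 ∩ 2·signedArea(BDG) = 63/2]
2. B_y = -19/4  [BG · EA = -188 ∩ 2·signedArea(BDG) = 63/2]
   → B = (19/4, -19/4)

B = (19/4, -19/4)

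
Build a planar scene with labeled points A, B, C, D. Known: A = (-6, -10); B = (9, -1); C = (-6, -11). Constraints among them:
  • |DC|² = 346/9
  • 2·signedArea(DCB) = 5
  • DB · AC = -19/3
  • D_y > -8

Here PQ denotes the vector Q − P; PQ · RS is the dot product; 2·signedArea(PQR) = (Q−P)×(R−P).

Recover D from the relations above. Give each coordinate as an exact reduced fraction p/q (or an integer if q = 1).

D = (-1, -22/3)

1. D_x = -1  [2·signedArea(DCB) = 5 ∩ DB · AC = -19/3]
2. D_y = -22/3  [2·signedArea(DCB) = 5 ∩ DB · AC = -19/3]
   → D = (-1, -22/3)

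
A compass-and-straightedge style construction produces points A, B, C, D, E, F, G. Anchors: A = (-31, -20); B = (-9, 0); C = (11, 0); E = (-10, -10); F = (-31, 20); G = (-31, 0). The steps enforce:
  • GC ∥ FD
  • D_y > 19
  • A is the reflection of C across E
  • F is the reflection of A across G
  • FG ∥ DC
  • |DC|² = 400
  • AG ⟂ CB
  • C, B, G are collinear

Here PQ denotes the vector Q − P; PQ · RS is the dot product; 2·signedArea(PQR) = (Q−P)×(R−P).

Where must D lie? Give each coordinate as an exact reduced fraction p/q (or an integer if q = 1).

1. D_x = 11  [FG ∥ DC ∩ GC ∥ FD]
2. D_y = 20  [FG ∥ DC ∩ GC ∥ FD]
   → D = (11, 20)

D = (11, 20)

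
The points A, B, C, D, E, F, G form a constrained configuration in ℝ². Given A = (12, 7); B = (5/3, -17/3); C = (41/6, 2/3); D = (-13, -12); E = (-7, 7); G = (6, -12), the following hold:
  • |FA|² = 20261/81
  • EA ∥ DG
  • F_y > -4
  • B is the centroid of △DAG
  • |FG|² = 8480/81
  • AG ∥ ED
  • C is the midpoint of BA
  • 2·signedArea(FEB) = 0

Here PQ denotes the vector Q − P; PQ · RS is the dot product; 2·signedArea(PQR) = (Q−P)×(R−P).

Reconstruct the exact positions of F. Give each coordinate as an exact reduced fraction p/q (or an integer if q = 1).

F = (2/9, -32/9)

1. F_x = 2/9  [line 38/3·x + 26/3·y + 28 = 0 ∩ |FG|² = 8480/81]
2. F_y = -32/9  [line 38/3·x + 26/3·y + 28 = 0 ∩ |FG|² = 8480/81]
   → F = (2/9, -32/9)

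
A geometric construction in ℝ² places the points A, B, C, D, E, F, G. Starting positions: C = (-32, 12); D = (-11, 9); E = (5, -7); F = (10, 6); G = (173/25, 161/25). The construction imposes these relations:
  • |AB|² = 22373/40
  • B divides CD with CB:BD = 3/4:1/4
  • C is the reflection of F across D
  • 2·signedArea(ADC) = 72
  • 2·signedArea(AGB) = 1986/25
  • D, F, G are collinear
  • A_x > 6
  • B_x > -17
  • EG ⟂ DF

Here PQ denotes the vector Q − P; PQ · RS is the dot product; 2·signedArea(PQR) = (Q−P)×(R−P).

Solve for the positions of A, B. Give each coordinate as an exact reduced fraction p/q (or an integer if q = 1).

1. B_x = -65/4  [B divides CD with CB:BD = 3/4:1/4]
2. B_y = 39/4  [B divides CD with CB:BD = 3/4:1/4]
   → B = (-65/4, 39/4)
3. A_x = 161/25  [line -3·x + -21·y + 84 = 0 ∩ |AB|² = 22373/40]
4. A_y = 77/25  [line -3·x + -21·y + 84 = 0 ∩ |AB|² = 22373/40]
   → A = (161/25, 77/25)

A = (161/25, 77/25)
B = (-65/4, 39/4)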